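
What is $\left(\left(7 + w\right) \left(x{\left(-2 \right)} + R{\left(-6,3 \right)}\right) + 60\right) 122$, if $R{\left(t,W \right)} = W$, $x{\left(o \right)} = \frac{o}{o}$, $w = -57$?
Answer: $-17080$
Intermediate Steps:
$x{\left(o \right)} = 1$
$\left(\left(7 + w\right) \left(x{\left(-2 \right)} + R{\left(-6,3 \right)}\right) + 60\right) 122 = \left(\left(7 - 57\right) \left(1 + 3\right) + 60\right) 122 = \left(\left(-50\right) 4 + 60\right) 122 = \left(-200 + 60\right) 122 = \left(-140\right) 122 = -17080$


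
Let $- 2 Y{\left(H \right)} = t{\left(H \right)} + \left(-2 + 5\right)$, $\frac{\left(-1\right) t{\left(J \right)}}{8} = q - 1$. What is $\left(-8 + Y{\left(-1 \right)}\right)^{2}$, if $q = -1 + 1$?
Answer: $\frac{729}{4} \approx 182.25$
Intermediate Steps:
$q = 0$
$t{\left(J \right)} = 8$ ($t{\left(J \right)} = - 8 \left(0 - 1\right) = \left(-8\right) \left(-1\right) = 8$)
$Y{\left(H \right)} = - \frac{11}{2}$ ($Y{\left(H \right)} = - \frac{8 + \left(-2 + 5\right)}{2} = - \frac{8 + 3}{2} = \left(- \frac{1}{2}\right) 11 = - \frac{11}{2}$)
$\left(-8 + Y{\left(-1 \right)}\right)^{2} = \left(-8 - \frac{11}{2}\right)^{2} = \left(- \frac{27}{2}\right)^{2} = \frac{729}{4}$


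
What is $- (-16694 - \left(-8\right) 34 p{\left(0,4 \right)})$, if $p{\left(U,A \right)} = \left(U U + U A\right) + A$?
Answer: $15606$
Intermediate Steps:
$p{\left(U,A \right)} = A + U^{2} + A U$ ($p{\left(U,A \right)} = \left(U^{2} + A U\right) + A = A + U^{2} + A U$)
$- (-16694 - \left(-8\right) 34 p{\left(0,4 \right)}) = - (-16694 - \left(-8\right) 34 \left(4 + 0^{2} + 4 \cdot 0\right)) = - (-16694 - - 272 \left(4 + 0 + 0\right)) = - (-16694 - \left(-272\right) 4) = - (-16694 - -1088) = - (-16694 + 1088) = \left(-1\right) \left(-15606\right) = 15606$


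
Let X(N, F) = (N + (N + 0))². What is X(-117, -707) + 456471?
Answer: 511227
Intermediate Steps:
X(N, F) = 4*N² (X(N, F) = (N + N)² = (2*N)² = 4*N²)
X(-117, -707) + 456471 = 4*(-117)² + 456471 = 4*13689 + 456471 = 54756 + 456471 = 511227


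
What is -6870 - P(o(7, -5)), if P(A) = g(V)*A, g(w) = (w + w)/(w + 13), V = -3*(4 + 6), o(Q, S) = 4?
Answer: -117030/17 ≈ -6884.1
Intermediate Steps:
V = -30 (V = -3*10 = -30)
g(w) = 2*w/(13 + w) (g(w) = (2*w)/(13 + w) = 2*w/(13 + w))
P(A) = 60*A/17 (P(A) = (2*(-30)/(13 - 30))*A = (2*(-30)/(-17))*A = (2*(-30)*(-1/17))*A = 60*A/17)
-6870 - P(o(7, -5)) = -6870 - 60*4/17 = -6870 - 1*240/17 = -6870 - 240/17 = -117030/17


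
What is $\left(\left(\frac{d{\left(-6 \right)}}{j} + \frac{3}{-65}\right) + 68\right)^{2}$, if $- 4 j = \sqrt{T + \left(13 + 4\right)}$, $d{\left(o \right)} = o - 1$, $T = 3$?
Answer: $\frac{19675509}{4225} + \frac{123676 \sqrt{5}}{325} \approx 5507.8$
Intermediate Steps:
$d{\left(o \right)} = -1 + o$ ($d{\left(o \right)} = o - 1 = -1 + o$)
$j = - \frac{\sqrt{5}}{2}$ ($j = - \frac{\sqrt{3 + \left(13 + 4\right)}}{4} = - \frac{\sqrt{3 + 17}}{4} = - \frac{\sqrt{20}}{4} = - \frac{2 \sqrt{5}}{4} = - \frac{\sqrt{5}}{2} \approx -1.118$)
$\left(\left(\frac{d{\left(-6 \right)}}{j} + \frac{3}{-65}\right) + 68\right)^{2} = \left(\left(\frac{-1 - 6}{\left(- \frac{1}{2}\right) \sqrt{5}} + \frac{3}{-65}\right) + 68\right)^{2} = \left(\left(- 7 \left(- \frac{2 \sqrt{5}}{5}\right) + 3 \left(- \frac{1}{65}\right)\right) + 68\right)^{2} = \left(\left(\frac{14 \sqrt{5}}{5} - \frac{3}{65}\right) + 68\right)^{2} = \left(\left(- \frac{3}{65} + \frac{14 \sqrt{5}}{5}\right) + 68\right)^{2} = \left(\frac{4417}{65} + \frac{14 \sqrt{5}}{5}\right)^{2}$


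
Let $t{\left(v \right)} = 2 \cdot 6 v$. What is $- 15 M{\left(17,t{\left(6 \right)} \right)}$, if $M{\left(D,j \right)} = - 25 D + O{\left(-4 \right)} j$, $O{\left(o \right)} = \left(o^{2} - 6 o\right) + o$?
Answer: $-32505$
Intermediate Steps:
$O{\left(o \right)} = o^{2} - 5 o$
$t{\left(v \right)} = 12 v$
$M{\left(D,j \right)} = - 25 D + 36 j$ ($M{\left(D,j \right)} = - 25 D + - 4 \left(-5 - 4\right) j = - 25 D + \left(-4\right) \left(-9\right) j = - 25 D + 36 j$)
$- 15 M{\left(17,t{\left(6 \right)} \right)} = - 15 \left(\left(-25\right) 17 + 36 \cdot 12 \cdot 6\right) = - 15 \left(-425 + 36 \cdot 72\right) = - 15 \left(-425 + 2592\right) = \left(-15\right) 2167 = -32505$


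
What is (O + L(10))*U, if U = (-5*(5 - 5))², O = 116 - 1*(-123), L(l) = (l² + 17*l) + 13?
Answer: 0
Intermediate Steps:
L(l) = 13 + l² + 17*l
O = 239 (O = 116 + 123 = 239)
U = 0 (U = (-5*0)² = 0² = 0)
(O + L(10))*U = (239 + (13 + 10² + 17*10))*0 = (239 + (13 + 100 + 170))*0 = (239 + 283)*0 = 522*0 = 0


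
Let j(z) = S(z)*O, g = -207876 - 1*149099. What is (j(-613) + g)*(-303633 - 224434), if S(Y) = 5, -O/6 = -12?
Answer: 188316613205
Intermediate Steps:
O = 72 (O = -6*(-12) = 72)
g = -356975 (g = -207876 - 149099 = -356975)
j(z) = 360 (j(z) = 5*72 = 360)
(j(-613) + g)*(-303633 - 224434) = (360 - 356975)*(-303633 - 224434) = -356615*(-528067) = 188316613205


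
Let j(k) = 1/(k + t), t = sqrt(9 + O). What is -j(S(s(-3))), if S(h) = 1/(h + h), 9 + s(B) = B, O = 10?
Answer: -24/10943 - 576*sqrt(19)/10943 ≈ -0.23163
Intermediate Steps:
s(B) = -9 + B
t = sqrt(19) (t = sqrt(9 + 10) = sqrt(19) ≈ 4.3589)
S(h) = 1/(2*h)
j(k) = 1/(k + sqrt(19))
-j(S(s(-3))) = -1/(1/(2*(-9 - 3)) + sqrt(19)) = -1/((1/2)/(-12) + sqrt(19)) = -1/((1/2)*(-1/12) + sqrt(19)) = -1/(-1/24 + sqrt(19))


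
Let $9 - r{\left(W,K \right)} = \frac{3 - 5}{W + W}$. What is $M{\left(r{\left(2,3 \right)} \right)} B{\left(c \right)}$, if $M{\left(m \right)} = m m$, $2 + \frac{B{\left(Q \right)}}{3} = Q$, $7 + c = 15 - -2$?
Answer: $2166$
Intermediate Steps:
$r{\left(W,K \right)} = 9 + \frac{1}{W}$ ($r{\left(W,K \right)} = 9 - \frac{3 - 5}{W + W} = 9 - - \frac{2}{2 W} = 9 - - 2 \frac{1}{2 W} = 9 - - \frac{1}{W} = 9 + \frac{1}{W}$)
$c = 10$ ($c = -7 + \left(15 - -2\right) = -7 + \left(15 + 2\right) = -7 + 17 = 10$)
$B{\left(Q \right)} = -6 + 3 Q$
$M{\left(m \right)} = m^{2}$
$M{\left(r{\left(2,3 \right)} \right)} B{\left(c \right)} = \left(9 + \frac{1}{2}\right)^{2} \left(-6 + 3 \cdot 10\right) = \left(9 + \frac{1}{2}\right)^{2} \left(-6 + 30\right) = \left(\frac{19}{2}\right)^{2} \cdot 24 = \frac{361}{4} \cdot 24 = 2166$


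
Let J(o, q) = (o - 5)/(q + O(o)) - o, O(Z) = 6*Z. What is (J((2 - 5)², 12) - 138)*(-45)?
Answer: 72735/11 ≈ 6612.3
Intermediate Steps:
J(o, q) = -o + (-5 + o)/(q + 6*o) (J(o, q) = (o - 5)/(q + 6*o) - o = (-5 + o)/(q + 6*o) - o = -o + (-5 + o)/(q + 6*o))
(J((2 - 5)², 12) - 138)*(-45) = ((-5 + (2 - 5)² - 6*(2 - 5)⁴ - 1*(2 - 5)²*12)/(12 + 6*(2 - 5)²) - 138)*(-45) = ((-5 + (-3)² - 6*((-3)²)² - 1*(-3)²*12)/(12 + 6*(-3)²) - 138)*(-45) = ((-5 + 9 - 6*9² - 1*9*12)/(12 + 6*9) - 138)*(-45) = ((-5 + 9 - 6*81 - 108)/(12 + 54) - 138)*(-45) = ((-5 + 9 - 486 - 108)/66 - 138)*(-45) = ((1/66)*(-590) - 138)*(-45) = (-295/33 - 138)*(-45) = -4849/33*(-45) = 72735/11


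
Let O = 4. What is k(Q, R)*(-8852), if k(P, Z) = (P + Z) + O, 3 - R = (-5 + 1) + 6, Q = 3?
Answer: -70816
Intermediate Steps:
R = 1 (R = 3 - ((-5 + 1) + 6) = 3 - (-4 + 6) = 3 - 1*2 = 3 - 2 = 1)
k(P, Z) = 4 + P + Z (k(P, Z) = (P + Z) + 4 = 4 + P + Z)
k(Q, R)*(-8852) = (4 + 3 + 1)*(-8852) = 8*(-8852) = -70816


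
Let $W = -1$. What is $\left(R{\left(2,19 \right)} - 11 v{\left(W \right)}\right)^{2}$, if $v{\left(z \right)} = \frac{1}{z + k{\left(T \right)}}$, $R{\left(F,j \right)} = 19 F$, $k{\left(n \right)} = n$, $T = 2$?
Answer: $729$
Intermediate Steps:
$v{\left(z \right)} = \frac{1}{2 + z}$ ($v{\left(z \right)} = \frac{1}{z + 2} = \frac{1}{2 + z}$)
$\left(R{\left(2,19 \right)} - 11 v{\left(W \right)}\right)^{2} = \left(19 \cdot 2 - \frac{11}{2 - 1}\right)^{2} = \left(38 - \frac{11}{1}\right)^{2} = \left(38 - 11\right)^{2} = 27^{2} = 729$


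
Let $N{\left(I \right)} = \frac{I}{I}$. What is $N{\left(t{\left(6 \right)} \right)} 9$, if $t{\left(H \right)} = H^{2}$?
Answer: $9$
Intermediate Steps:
$N{\left(I \right)} = 1$
$N{\left(t{\left(6 \right)} \right)} 9 = 1 \cdot 9 = 9$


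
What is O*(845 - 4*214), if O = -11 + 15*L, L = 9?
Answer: -1364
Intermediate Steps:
O = 124 (O = -11 + 15*9 = -11 + 135 = 124)
O*(845 - 4*214) = 124*(845 - 4*214) = 124*(845 - 856) = 124*(-11) = -1364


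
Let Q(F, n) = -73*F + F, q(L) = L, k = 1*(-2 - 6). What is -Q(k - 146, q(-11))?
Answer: -11088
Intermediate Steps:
k = -8 (k = 1*(-8) = -8)
Q(F, n) = -72*F
-Q(k - 146, q(-11)) = -(-72)*(-8 - 146) = -(-72)*(-154) = -1*11088 = -11088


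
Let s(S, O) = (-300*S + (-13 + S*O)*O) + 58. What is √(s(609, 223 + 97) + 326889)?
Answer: √62501687 ≈ 7905.8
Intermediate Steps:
s(S, O) = 58 - 300*S + O*(-13 + O*S) (s(S, O) = (-300*S + (-13 + O*S)*O) + 58 = (-300*S + O*(-13 + O*S)) + 58 = 58 - 300*S + O*(-13 + O*S))
√(s(609, 223 + 97) + 326889) = √((58 - 300*609 - 13*(223 + 97) + 609*(223 + 97)²) + 326889) = √((58 - 182700 - 13*320 + 609*320²) + 326889) = √((58 - 182700 - 4160 + 609*102400) + 326889) = √((58 - 182700 - 4160 + 62361600) + 326889) = √(62174798 + 326889) = √62501687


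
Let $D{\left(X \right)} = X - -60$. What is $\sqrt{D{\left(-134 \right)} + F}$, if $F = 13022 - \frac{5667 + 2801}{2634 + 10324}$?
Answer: $\frac{\sqrt{543496473982}}{6479} \approx 113.79$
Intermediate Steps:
$F = \frac{84365304}{6479}$ ($F = 13022 - \frac{8468}{12958} = 13022 - 8468 \cdot \frac{1}{12958} = 13022 - \frac{4234}{6479} = \frac{84365304}{6479} \approx 13021.0$)
$D{\left(X \right)} = 60 + X$ ($D{\left(X \right)} = X + 60 = 60 + X$)
$\sqrt{D{\left(-134 \right)} + F} = \sqrt{\left(60 - 134\right) + \frac{84365304}{6479}} = \sqrt{-74 + \frac{84365304}{6479}} = \sqrt{\frac{83885858}{6479}} = \frac{\sqrt{543496473982}}{6479}$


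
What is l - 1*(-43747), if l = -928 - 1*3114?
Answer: 39705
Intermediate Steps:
l = -4042 (l = -928 - 3114 = -4042)
l - 1*(-43747) = -4042 - 1*(-43747) = -4042 + 43747 = 39705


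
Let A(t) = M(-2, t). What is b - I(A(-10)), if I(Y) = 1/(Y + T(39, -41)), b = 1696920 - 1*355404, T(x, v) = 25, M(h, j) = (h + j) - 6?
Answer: 9390611/7 ≈ 1.3415e+6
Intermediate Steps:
M(h, j) = -6 + h + j
A(t) = -8 + t (A(t) = -6 - 2 + t = -8 + t)
b = 1341516 (b = 1696920 - 355404 = 1341516)
I(Y) = 1/(25 + Y) (I(Y) = 1/(Y + 25) = 1/(25 + Y))
b - I(A(-10)) = 1341516 - 1/(25 + (-8 - 10)) = 1341516 - 1/(25 - 18) = 1341516 - 1/7 = 9390611/7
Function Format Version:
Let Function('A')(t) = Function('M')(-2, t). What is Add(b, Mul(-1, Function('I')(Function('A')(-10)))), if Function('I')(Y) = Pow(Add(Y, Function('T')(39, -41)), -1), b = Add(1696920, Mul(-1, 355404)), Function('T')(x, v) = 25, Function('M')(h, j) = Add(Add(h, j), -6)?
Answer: Rational(9390611, 7) ≈ 1.3415e+6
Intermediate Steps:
Function('M')(h, j) = Add(-6, h, j)
Function('A')(t) = Add(-8, t) (Function('A')(t) = Add(-6, -2, t) = Add(-8, t))
b = 1341516 (b = Add(1696920, -355404) = 1341516)
Function('I')(Y) = Pow(Add(25, Y), -1) (Function('I')(Y) = Pow(Add(Y, 25), -1) = Pow(Add(25, Y), -1))
Add(b, Mul(-1, Function('I')(Function('A')(-10)))) = Add(1341516, Mul(-1, Pow(Add(25, Add(-8, -10)), -1))) = Add(1341516, Mul(-1, Pow(Add(25, -18), -1))) = Add(1341516, Mul(-1, Pow(7, -1))) = Add(1341516, Mul(-1, Rational(1, 7))) = Add(1341516, Rational(-1, 7)) = Rational(9390611, 7)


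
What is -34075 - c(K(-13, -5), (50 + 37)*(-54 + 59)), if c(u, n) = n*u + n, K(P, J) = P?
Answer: -28855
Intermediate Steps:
c(u, n) = n + n*u
-34075 - c(K(-13, -5), (50 + 37)*(-54 + 59)) = -34075 - (50 + 37)*(-54 + 59)*(1 - 13) = -34075 - 87*5*(-12) = -34075 - 435*(-12) = -34075 - 1*(-5220) = -34075 + 5220 = -28855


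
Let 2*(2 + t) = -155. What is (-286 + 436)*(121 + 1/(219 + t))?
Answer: 1688050/93 ≈ 18151.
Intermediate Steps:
t = -159/2 (t = -2 + (½)*(-155) = -2 - 155/2 = -159/2 ≈ -79.500)
(-286 + 436)*(121 + 1/(219 + t)) = (-286 + 436)*(121 + 1/(219 - 159/2)) = 150*(121 + 1/(279/2)) = 150*(121 + 2/279) = 150*(33761/279) = 1688050/93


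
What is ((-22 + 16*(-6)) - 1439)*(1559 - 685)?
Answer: -1360818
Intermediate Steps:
((-22 + 16*(-6)) - 1439)*(1559 - 685) = ((-22 - 96) - 1439)*874 = (-118 - 1439)*874 = -1557*874 = -1360818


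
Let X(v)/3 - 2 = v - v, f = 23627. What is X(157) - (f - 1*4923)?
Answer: -18698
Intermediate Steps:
X(v) = 6 (X(v) = 6 + 3*(v - v) = 6 + 3*0 = 6 + 0 = 6)
X(157) - (f - 1*4923) = 6 - (23627 - 1*4923) = 6 - (23627 - 4923) = 6 - 1*18704 = 6 - 18704 = -18698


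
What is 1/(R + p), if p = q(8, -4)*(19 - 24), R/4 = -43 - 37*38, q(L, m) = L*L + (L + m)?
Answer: -1/6136 ≈ -0.00016297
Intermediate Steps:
q(L, m) = L + m + L² (q(L, m) = L² + (L + m) = L + m + L²)
R = -5796 (R = 4*(-43 - 37*38) = 4*(-43 - 1406) = 4*(-1449) = -5796)
p = -340 (p = (8 - 4 + 8²)*(19 - 24) = (8 - 4 + 64)*(-5) = 68*(-5) = -340)
1/(R + p) = 1/(-5796 - 340) = 1/(-6136) = -1/6136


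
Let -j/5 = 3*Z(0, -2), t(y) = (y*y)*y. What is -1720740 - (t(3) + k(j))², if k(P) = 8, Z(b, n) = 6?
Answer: -1721965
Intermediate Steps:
t(y) = y³ (t(y) = y²*y = y³)
j = -90 (j = -15*6 = -5*18 = -90)
-1720740 - (t(3) + k(j))² = -1720740 - (3³ + 8)² = -1720740 - (27 + 8)² = -1720740 - 1*35² = -1720740 - 1*1225 = -1720740 - 1225 = -1721965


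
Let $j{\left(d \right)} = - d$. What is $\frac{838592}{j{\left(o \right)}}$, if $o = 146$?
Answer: $- \frac{419296}{73} \approx -5743.8$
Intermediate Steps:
$\frac{838592}{j{\left(o \right)}} = \frac{838592}{\left(-1\right) 146} = \frac{838592}{-146} = 838592 \left(- \frac{1}{146}\right) = - \frac{419296}{73}$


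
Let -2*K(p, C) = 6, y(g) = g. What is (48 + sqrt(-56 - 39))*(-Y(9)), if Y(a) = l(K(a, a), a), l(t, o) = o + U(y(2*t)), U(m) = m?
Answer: -144 - 3*I*sqrt(95) ≈ -144.0 - 29.24*I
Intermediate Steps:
K(p, C) = -3 (K(p, C) = -1/2*6 = -3)
l(t, o) = o + 2*t
Y(a) = -6 + a (Y(a) = a + 2*(-3) = a - 6 = -6 + a)
(48 + sqrt(-56 - 39))*(-Y(9)) = (48 + sqrt(-56 - 39))*(-(-6 + 9)) = (48 + sqrt(-95))*(-1*3) = (48 + I*sqrt(95))*(-3) = -144 - 3*I*sqrt(95)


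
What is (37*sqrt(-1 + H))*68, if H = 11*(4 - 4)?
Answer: 2516*I ≈ 2516.0*I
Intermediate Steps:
H = 0 (H = 11*0 = 0)
(37*sqrt(-1 + H))*68 = (37*sqrt(-1 + 0))*68 = (37*sqrt(-1))*68 = (37*I)*68 = 2516*I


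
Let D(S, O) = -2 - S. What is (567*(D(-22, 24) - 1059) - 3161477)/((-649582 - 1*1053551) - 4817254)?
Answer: 3750590/6520387 ≈ 0.57521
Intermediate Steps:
(567*(D(-22, 24) - 1059) - 3161477)/((-649582 - 1*1053551) - 4817254) = (567*((-2 - 1*(-22)) - 1059) - 3161477)/((-649582 - 1*1053551) - 4817254) = (567*((-2 + 22) - 1059) - 3161477)/((-649582 - 1053551) - 4817254) = (567*(20 - 1059) - 3161477)/(-1703133 - 4817254) = (567*(-1039) - 3161477)/(-6520387) = (-589113 - 3161477)*(-1/6520387) = -3750590*(-1/6520387) = 3750590/6520387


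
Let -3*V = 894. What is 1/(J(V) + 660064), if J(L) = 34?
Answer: 1/660098 ≈ 1.5149e-6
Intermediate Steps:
V = -298 (V = -⅓*894 = -298)
1/(J(V) + 660064) = 1/(34 + 660064) = 1/660098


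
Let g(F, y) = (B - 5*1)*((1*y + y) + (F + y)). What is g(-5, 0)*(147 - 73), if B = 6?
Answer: -370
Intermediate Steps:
g(F, y) = F + 3*y (g(F, y) = (6 - 5*1)*((1*y + y) + (F + y)) = (6 - 5)*((y + y) + (F + y)) = 1*(2*y + (F + y)) = 1*(F + 3*y) = F + 3*y)
g(-5, 0)*(147 - 73) = (-5 + 3*0)*(147 - 73) = (-5 + 0)*74 = -5*74 = -370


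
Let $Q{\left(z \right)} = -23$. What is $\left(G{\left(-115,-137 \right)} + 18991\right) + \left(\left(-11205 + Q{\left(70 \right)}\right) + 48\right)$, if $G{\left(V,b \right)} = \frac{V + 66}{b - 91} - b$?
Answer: $\frac{1812193}{228} \approx 7948.2$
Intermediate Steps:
$G{\left(V,b \right)} = - b + \frac{66 + V}{-91 + b}$ ($G{\left(V,b \right)} = \frac{66 + V}{-91 + b} - b = - b + \frac{66 + V}{-91 + b}$)
$\left(G{\left(-115,-137 \right)} + 18991\right) + \left(\left(-11205 + Q{\left(70 \right)}\right) + 48\right) = \left(\frac{66 - 115 - \left(-137\right)^{2} + 91 \left(-137\right)}{-91 - 137} + 18991\right) + \left(\left(-11205 - 23\right) + 48\right) = \left(\frac{66 - 115 - 18769 - 12467}{-228} + 18991\right) + \left(-11228 + 48\right) = \left(- \frac{66 - 115 - 18769 - 12467}{228} + 18991\right) - 11180 = \left(\left(- \frac{1}{228}\right) \left(-31285\right) + 18991\right) - 11180 = \left(\frac{31285}{228} + 18991\right) - 11180 = \frac{4361233}{228} - 11180 = \frac{1812193}{228}$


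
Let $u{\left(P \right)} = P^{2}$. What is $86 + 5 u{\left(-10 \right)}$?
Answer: $586$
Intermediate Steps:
$86 + 5 u{\left(-10 \right)} = 86 + 5 \left(-10\right)^{2} = 86 + 5 \cdot 100 = 86 + 500 = 586$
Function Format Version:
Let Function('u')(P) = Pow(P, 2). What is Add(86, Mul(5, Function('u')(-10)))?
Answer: 586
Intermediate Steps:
Add(86, Mul(5, Function('u')(-10))) = Add(86, Mul(5, Pow(-10, 2))) = Add(86, Mul(5, 100)) = Add(86, 500) = 586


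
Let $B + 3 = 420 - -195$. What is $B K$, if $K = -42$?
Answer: $-25704$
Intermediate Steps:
$B = 612$ ($B = -3 + \left(420 - -195\right) = -3 + \left(420 + 195\right) = -3 + 615 = 612$)
$B K = 612 \left(-42\right) = -25704$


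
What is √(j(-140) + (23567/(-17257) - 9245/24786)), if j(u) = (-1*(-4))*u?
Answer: I*√140977647847927286/15841926 ≈ 23.701*I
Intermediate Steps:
j(u) = 4*u
√(j(-140) + (23567/(-17257) - 9245/24786)) = √(4*(-140) + (23567/(-17257) - 9245/24786)) = √(-560 + (23567*(-1/17257) - 9245*1/24786)) = √(-560 + (-23567/17257 - 9245/24786)) = √(-560 - 743672627/427732002) = √(-240273593747/427732002) = I*√140977647847927286/15841926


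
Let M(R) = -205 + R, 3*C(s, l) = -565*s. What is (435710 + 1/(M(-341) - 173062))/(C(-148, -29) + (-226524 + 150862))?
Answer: -226928225037/24889484528 ≈ -9.1174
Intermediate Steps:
C(s, l) = -565*s/3 (C(s, l) = (-565*s)/3 = -565*s/3)
(435710 + 1/(M(-341) - 173062))/(C(-148, -29) + (-226524 + 150862)) = (435710 + 1/((-205 - 341) - 173062))/(-565/3*(-148) + (-226524 + 150862)) = (435710 + 1/(-546 - 173062))/(83620/3 - 75662) = (435710 + 1/(-173608))/(-143366/3) = (435710 - 1/173608)*(-3/143366) = (75642741679/173608)*(-3/143366) = -226928225037/24889484528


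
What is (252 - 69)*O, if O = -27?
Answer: -4941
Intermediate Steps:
(252 - 69)*O = (252 - 69)*(-27) = 183*(-27) = -4941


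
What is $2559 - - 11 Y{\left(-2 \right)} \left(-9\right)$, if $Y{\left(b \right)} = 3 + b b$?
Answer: $1866$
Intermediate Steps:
$Y{\left(b \right)} = 3 + b^{2}$
$2559 - - 11 Y{\left(-2 \right)} \left(-9\right) = 2559 - - 11 \left(3 + \left(-2\right)^{2}\right) \left(-9\right) = 2559 - - 11 \left(3 + 4\right) \left(-9\right) = 2559 - \left(-11\right) 7 \left(-9\right) = 2559 - \left(-77\right) \left(-9\right) = 2559 - 693 = 1866$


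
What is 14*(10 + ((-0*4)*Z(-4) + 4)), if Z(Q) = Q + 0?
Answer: 196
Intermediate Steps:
Z(Q) = Q
14*(10 + ((-0*4)*Z(-4) + 4)) = 14*(10 + (-0*4*(-4) + 4)) = 14*(10 + (-1*0*(-4) + 4)) = 14*(10 + (0*(-4) + 4)) = 14*(10 + (0 + 4)) = 14*(10 + 4) = 14*14 = 196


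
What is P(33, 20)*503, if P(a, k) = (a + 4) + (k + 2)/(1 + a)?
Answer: 321920/17 ≈ 18936.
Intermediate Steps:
P(a, k) = 4 + a + (2 + k)/(1 + a) (P(a, k) = (4 + a) + (2 + k)/(1 + a) = 4 + a + (2 + k)/(1 + a))
P(33, 20)*503 = ((6 + 20 + 33² + 5*33)/(1 + 33))*503 = ((6 + 20 + 1089 + 165)/34)*503 = ((1/34)*1280)*503 = (640/17)*503 = 321920/17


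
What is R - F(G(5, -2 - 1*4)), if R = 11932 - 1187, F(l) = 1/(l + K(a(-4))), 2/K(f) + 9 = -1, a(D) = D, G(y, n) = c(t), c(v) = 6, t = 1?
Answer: 311600/29 ≈ 10745.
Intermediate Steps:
G(y, n) = 6
K(f) = -⅕ (K(f) = 2/(-9 - 1) = 2/(-10) = 2*(-⅒) = -⅕)
F(l) = 1/(-⅕ + l) (F(l) = 1/(l - ⅕) = 1/(-⅕ + l))
R = 10745
R - F(G(5, -2 - 1*4)) = 10745 - 5/(-1 + 5*6) = 10745 - 5/(-1 + 30) = 10745 - 5/29 = 311600/29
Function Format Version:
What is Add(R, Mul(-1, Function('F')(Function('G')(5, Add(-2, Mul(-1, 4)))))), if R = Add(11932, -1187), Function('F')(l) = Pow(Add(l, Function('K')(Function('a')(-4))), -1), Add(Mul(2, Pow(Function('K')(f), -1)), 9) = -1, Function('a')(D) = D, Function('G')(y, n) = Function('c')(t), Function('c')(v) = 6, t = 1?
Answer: Rational(311600, 29) ≈ 10745.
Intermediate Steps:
Function('G')(y, n) = 6
Function('K')(f) = Rational(-1, 5) (Function('K')(f) = Mul(2, Pow(Add(-9, -1), -1)) = Mul(2, Pow(-10, -1)) = Mul(2, Rational(-1, 10)) = Rational(-1, 5))
Function('F')(l) = Pow(Add(Rational(-1, 5), l), -1) (Function('F')(l) = Pow(Add(l, Rational(-1, 5)), -1) = Pow(Add(Rational(-1, 5), l), -1))
R = 10745
Add(R, Mul(-1, Function('F')(Function('G')(5, Add(-2, Mul(-1, 4)))))) = Add(10745, Mul(-1, Mul(5, Pow(Add(-1, Mul(5, 6)), -1)))) = Add(10745, Mul(-1, Mul(5, Pow(Add(-1, 30), -1)))) = Add(10745, Mul(-1, Mul(5, Pow(29, -1)))) = Add(10745, Mul(-1, Mul(5, Rational(1, 29)))) = Add(10745, Mul(-1, Rational(5, 29))) = Add(10745, Rational(-5, 29)) = Rational(311600, 29)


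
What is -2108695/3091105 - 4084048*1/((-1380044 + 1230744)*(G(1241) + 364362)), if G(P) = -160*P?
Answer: -1304662873585849/1912948767691325 ≈ -0.68202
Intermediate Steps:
-2108695/3091105 - 4084048*1/((-1380044 + 1230744)*(G(1241) + 364362)) = -2108695/3091105 - 4084048*1/((-1380044 + 1230744)*(-160*1241 + 364362)) = -2108695*1/3091105 - 4084048*(-1/(149300*(-198560 + 364362))) = -421739/618221 - 4084048/(165802*(-149300)) = -421739/618221 - 4084048/(-24754238600) = -421739/618221 - 4084048*(-1/24754238600) = -421739/618221 + 510506/3094279825 = -1304662873585849/1912948767691325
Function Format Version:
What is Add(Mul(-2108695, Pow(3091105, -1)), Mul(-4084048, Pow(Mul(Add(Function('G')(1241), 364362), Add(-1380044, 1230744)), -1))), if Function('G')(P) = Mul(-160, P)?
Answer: Rational(-1304662873585849, 1912948767691325) ≈ -0.68202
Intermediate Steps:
Add(Mul(-2108695, Pow(3091105, -1)), Mul(-4084048, Pow(Mul(Add(Function('G')(1241), 364362), Add(-1380044, 1230744)), -1))) = Add(Mul(-2108695, Pow(3091105, -1)), Mul(-4084048, Pow(Mul(Add(Mul(-160, 1241), 364362), Add(-1380044, 1230744)), -1))) = Add(Mul(-2108695, Rational(1, 3091105)), Mul(-4084048, Pow(Mul(Add(-198560, 364362), -149300), -1))) = Add(Rational(-421739, 618221), Mul(-4084048, Pow(Mul(165802, -149300), -1))) = Add(Rational(-421739, 618221), Mul(-4084048, Pow(-24754238600, -1))) = Add(Rational(-421739, 618221), Mul(-4084048, Rational(-1, 24754238600))) = Add(Rational(-421739, 618221), Rational(510506, 3094279825)) = Rational(-1304662873585849, 1912948767691325)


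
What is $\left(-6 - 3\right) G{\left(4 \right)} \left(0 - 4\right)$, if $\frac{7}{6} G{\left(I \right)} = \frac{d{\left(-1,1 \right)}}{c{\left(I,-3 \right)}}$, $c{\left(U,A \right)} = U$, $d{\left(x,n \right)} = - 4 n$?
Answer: $- \frac{216}{7} \approx -30.857$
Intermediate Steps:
$G{\left(I \right)} = - \frac{24}{7 I}$ ($G{\left(I \right)} = \frac{6 \frac{\left(-4\right) 1}{I}}{7} = \frac{6 \left(- \frac{4}{I}\right)}{7} = - \frac{24}{7 I}$)
$\left(-6 - 3\right) G{\left(4 \right)} \left(0 - 4\right) = \left(-6 - 3\right) \left(- \frac{24}{7 \cdot 4}\right) \left(0 - 4\right) = - 9 \left(\left(- \frac{24}{7}\right) \frac{1}{4}\right) \left(0 - 4\right) = \left(-9\right) \left(- \frac{6}{7}\right) \left(-4\right) = \frac{54}{7} \left(-4\right) = - \frac{216}{7}$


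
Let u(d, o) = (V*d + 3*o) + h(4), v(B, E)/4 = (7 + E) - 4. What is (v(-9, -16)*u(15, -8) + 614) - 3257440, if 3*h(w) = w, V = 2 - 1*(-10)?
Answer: -9795022/3 ≈ -3.2650e+6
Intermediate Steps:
V = 12 (V = 2 + 10 = 12)
h(w) = w/3
v(B, E) = 12 + 4*E (v(B, E) = 4*((7 + E) - 4) = 4*(3 + E) = 12 + 4*E)
u(d, o) = 4/3 + 3*o + 12*d (u(d, o) = (12*d + 3*o) + (⅓)*4 = (3*o + 12*d) + 4/3 = 4/3 + 3*o + 12*d)
(v(-9, -16)*u(15, -8) + 614) - 3257440 = ((12 + 4*(-16))*(4/3 + 3*(-8) + 12*15) + 614) - 3257440 = ((12 - 64)*(4/3 - 24 + 180) + 614) - 3257440 = (-52*472/3 + 614) - 3257440 = (-24544/3 + 614) - 3257440 = -22702/3 - 3257440 = -9795022/3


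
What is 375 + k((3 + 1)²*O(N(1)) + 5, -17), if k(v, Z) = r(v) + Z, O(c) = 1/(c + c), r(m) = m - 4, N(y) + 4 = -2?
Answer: 1073/3 ≈ 357.67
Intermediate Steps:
N(y) = -6 (N(y) = -4 - 2 = -6)
r(m) = -4 + m
O(c) = 1/(2*c)
k(v, Z) = -4 + Z + v (k(v, Z) = (-4 + v) + Z = -4 + Z + v)
375 + k((3 + 1)²*O(N(1)) + 5, -17) = 375 + (-4 - 17 + ((3 + 1)²*((½)/(-6)) + 5)) = 375 + (-4 - 17 + (4²*((½)*(-⅙)) + 5)) = 375 + (-4 - 17 + (16*(-1/12) + 5)) = 375 + (-4 - 17 + (-4/3 + 5)) = 375 + (-4 - 17 + 11/3) = 375 - 52/3 = 1073/3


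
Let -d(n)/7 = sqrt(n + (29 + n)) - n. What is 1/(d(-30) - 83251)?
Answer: I/(7*(sqrt(31) - 11923*I)) ≈ -1.1982e-5 + 5.5951e-9*I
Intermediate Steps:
d(n) = -7*sqrt(29 + 2*n) + 7*n (d(n) = -7*(sqrt(n + (29 + n)) - n) = -7*(sqrt(29 + 2*n) - n) = -7*sqrt(29 + 2*n) + 7*n)
1/(d(-30) - 83251) = 1/((-7*sqrt(29 + 2*(-30)) + 7*(-30)) - 83251) = 1/((-7*sqrt(29 - 60) - 210) - 83251) = 1/((-7*I*sqrt(31) - 210) - 83251) = 1/((-210 - 7*I*sqrt(31)) - 83251) = 1/(-83461 - 7*I*sqrt(31))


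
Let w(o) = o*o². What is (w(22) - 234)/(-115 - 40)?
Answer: -10414/155 ≈ -67.187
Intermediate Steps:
w(o) = o³
(w(22) - 234)/(-115 - 40) = (22³ - 234)/(-115 - 40) = (10648 - 234)/(-155) = 10414*(-1/155) = -10414/155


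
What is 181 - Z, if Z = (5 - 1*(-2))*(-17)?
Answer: 300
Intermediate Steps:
Z = -119 (Z = (5 + 2)*(-17) = 7*(-17) = -119)
181 - Z = 181 - 1*(-119) = 181 + 119 = 300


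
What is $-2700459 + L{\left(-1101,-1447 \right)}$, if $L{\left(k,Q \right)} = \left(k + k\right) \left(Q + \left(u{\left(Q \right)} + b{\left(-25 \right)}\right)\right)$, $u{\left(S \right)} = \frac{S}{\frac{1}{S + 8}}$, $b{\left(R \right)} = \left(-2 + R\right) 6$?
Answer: $-4584234507$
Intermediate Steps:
$b{\left(R \right)} = -12 + 6 R$
$u{\left(S \right)} = S \left(8 + S\right)$ ($u{\left(S \right)} = \frac{S}{\frac{1}{8 + S}} = S \left(8 + S\right)$)
$L{\left(k,Q \right)} = 2 k \left(-162 + Q + Q \left(8 + Q\right)\right)$ ($L{\left(k,Q \right)} = \left(k + k\right) \left(Q + \left(Q \left(8 + Q\right) + \left(-12 + 6 \left(-25\right)\right)\right)\right) = 2 k \left(Q + \left(Q \left(8 + Q\right) - 162\right)\right) = 2 k \left(Q + \left(-162 + Q \left(8 + Q\right)\right)\right) = 2 k \left(-162 + Q + Q \left(8 + Q\right)\right)$)
$-2700459 + L{\left(-1101,-1447 \right)} = -2700459 + 2 \left(-1101\right) \left(-162 - 1447 - 1447 \left(8 - 1447\right)\right) = -2700459 + 2 \left(-1101\right) \left(-162 - 1447 - -2082233\right) = -2700459 + 2 \left(-1101\right) \left(-162 - 1447 + 2082233\right) = -2700459 + 2 \left(-1101\right) 2080624 = -2700459 - 4581534048 = -4584234507$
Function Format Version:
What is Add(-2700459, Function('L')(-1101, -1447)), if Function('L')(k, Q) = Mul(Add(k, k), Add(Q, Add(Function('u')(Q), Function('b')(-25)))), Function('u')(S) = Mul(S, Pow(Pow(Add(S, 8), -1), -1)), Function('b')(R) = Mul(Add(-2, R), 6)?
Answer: -4584234507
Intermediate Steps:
Function('b')(R) = Add(-12, Mul(6, R))
Function('u')(S) = Mul(S, Add(8, S)) (Function('u')(S) = Mul(S, Pow(Pow(Add(8, S), -1), -1)) = Mul(S, Add(8, S)))
Function('L')(k, Q) = Mul(2, k, Add(-162, Q, Mul(Q, Add(8, Q)))) (Function('L')(k, Q) = Mul(Add(k, k), Add(Q, Add(Mul(Q, Add(8, Q)), Add(-12, Mul(6, -25))))) = Mul(Mul(2, k), Add(Q, Add(Mul(Q, Add(8, Q)), Add(-12, -150)))) = Mul(Mul(2, k), Add(Q, Add(Mul(Q, Add(8, Q)), -162))) = Mul(Mul(2, k), Add(Q, Add(-162, Mul(Q, Add(8, Q))))) = Mul(Mul(2, k), Add(-162, Q, Mul(Q, Add(8, Q)))) = Mul(2, k, Add(-162, Q, Mul(Q, Add(8, Q)))))
Add(-2700459, Function('L')(-1101, -1447)) = Add(-2700459, Mul(2, -1101, Add(-162, -1447, Mul(-1447, Add(8, -1447))))) = Add(-2700459, Mul(2, -1101, Add(-162, -1447, Mul(-1447, -1439)))) = Add(-2700459, Mul(2, -1101, Add(-162, -1447, 2082233))) = Add(-2700459, Mul(2, -1101, 2080624)) = Add(-2700459, -4581534048) = -4584234507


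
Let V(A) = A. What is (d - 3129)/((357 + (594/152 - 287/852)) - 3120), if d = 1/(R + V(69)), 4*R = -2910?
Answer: 5559087355/4902492551 ≈ 1.1339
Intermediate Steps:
R = -1455/2 (R = (¼)*(-2910) = -1455/2 ≈ -727.50)
d = -2/1317 (d = 1/(-1455/2 + 69) = 1/(-1317/2) = -2/1317 ≈ -0.0015186)
(d - 3129)/((357 + (594/152 - 287/852)) - 3120) = (-2/1317 - 3129)/((357 + (594/152 - 287/852)) - 3120) = -4120895/(1317*((357 + (594*(1/152) - 287*1/852)) - 3120)) = -4120895/(1317*((357 + (297/76 - 287/852)) - 3120)) = -4120895/(1317*((357 + 14452/4047) - 3120)) = -4120895/(1317*(1459231/4047 - 3120)) = -4120895/(1317*(-11167409/4047)) = -4120895/1317*(-4047/11167409) = 5559087355/4902492551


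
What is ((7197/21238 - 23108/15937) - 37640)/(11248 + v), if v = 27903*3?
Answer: -12740387094955/32140096359742 ≈ -0.39640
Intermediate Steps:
v = 83709
((7197/21238 - 23108/15937) - 37640)/(11248 + v) = ((7197/21238 - 23108/15937) - 37640)/(11248 + 83709) = ((7197*(1/21238) - 23108*1/15937) - 37640)/94957 = ((7197/21238 - 23108/15937) - 37640)*(1/94957) = (-376069115/338470006 - 37640)*(1/94957) = -12740387094955/338470006*1/94957 = -12740387094955/32140096359742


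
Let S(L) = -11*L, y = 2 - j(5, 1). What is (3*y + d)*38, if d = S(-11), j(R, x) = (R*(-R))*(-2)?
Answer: -874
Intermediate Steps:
j(R, x) = 2*R² (j(R, x) = -R²*(-2) = 2*R²)
y = -48 (y = 2 - 2*5² = 2 - 2*25 = 2 - 1*50 = 2 - 50 = -48)
d = 121 (d = -11*(-11) = 121)
(3*y + d)*38 = (3*(-48) + 121)*38 = (-144 + 121)*38 = -23*38 = -874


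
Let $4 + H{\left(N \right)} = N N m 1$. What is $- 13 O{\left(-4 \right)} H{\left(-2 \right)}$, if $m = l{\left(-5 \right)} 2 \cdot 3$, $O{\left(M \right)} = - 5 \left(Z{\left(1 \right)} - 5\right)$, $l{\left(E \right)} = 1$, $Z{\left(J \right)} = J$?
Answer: $-5200$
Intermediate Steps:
$O{\left(M \right)} = 20$ ($O{\left(M \right)} = - 5 \left(1 - 5\right) = \left(-5\right) \left(-4\right) = 20$)
$m = 6$ ($m = 1 \cdot 2 \cdot 3 = 2 \cdot 3 = 6$)
$H{\left(N \right)} = -4 + 6 N^{2}$ ($H{\left(N \right)} = -4 + N N 6 \cdot 1 = -4 + N^{2} \cdot 6 \cdot 1 = -4 + 6 N^{2} \cdot 1 = -4 + 6 N^{2}$)
$- 13 O{\left(-4 \right)} H{\left(-2 \right)} = \left(-13\right) 20 \left(-4 + 6 \left(-2\right)^{2}\right) = - 260 \left(-4 + 6 \cdot 4\right) = - 260 \left(-4 + 24\right) = \left(-260\right) 20 = -5200$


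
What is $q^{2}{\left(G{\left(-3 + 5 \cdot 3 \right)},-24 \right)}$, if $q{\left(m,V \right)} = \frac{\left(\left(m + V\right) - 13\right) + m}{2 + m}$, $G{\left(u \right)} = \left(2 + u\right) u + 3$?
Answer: $\frac{93025}{29929} \approx 3.1082$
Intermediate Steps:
$G{\left(u \right)} = 3 + u \left(2 + u\right)$ ($G{\left(u \right)} = u \left(2 + u\right) + 3 = 3 + u \left(2 + u\right)$)
$q{\left(m,V \right)} = \frac{-13 + V + 2 m}{2 + m}$ ($q{\left(m,V \right)} = \frac{\left(\left(V + m\right) - 13\right) + m}{2 + m} = \frac{\left(-13 + V + m\right) + m}{2 + m} = \frac{-13 + V + 2 m}{2 + m}$)
$q^{2}{\left(G{\left(-3 + 5 \cdot 3 \right)},-24 \right)} = \left(\frac{-13 - 24 + 2 \left(3 + \left(-3 + 5 \cdot 3\right)^{2} + 2 \left(-3 + 5 \cdot 3\right)\right)}{2 + \left(3 + \left(-3 + 5 \cdot 3\right)^{2} + 2 \left(-3 + 5 \cdot 3\right)\right)}\right)^{2} = \left(\frac{-13 - 24 + 2 \left(3 + \left(-3 + 15\right)^{2} + 2 \left(-3 + 15\right)\right)}{2 + \left(3 + \left(-3 + 15\right)^{2} + 2 \left(-3 + 15\right)\right)}\right)^{2} = \left(\frac{-13 - 24 + 2 \left(3 + 12^{2} + 2 \cdot 12\right)}{2 + \left(3 + 12^{2} + 2 \cdot 12\right)}\right)^{2} = \left(\frac{-13 - 24 + 2 \left(3 + 144 + 24\right)}{2 + \left(3 + 144 + 24\right)}\right)^{2} = \left(\frac{-13 - 24 + 2 \cdot 171}{2 + 171}\right)^{2} = \left(\frac{-13 - 24 + 342}{173}\right)^{2} = \left(\frac{1}{173} \cdot 305\right)^{2} = \left(\frac{305}{173}\right)^{2} = \frac{93025}{29929}$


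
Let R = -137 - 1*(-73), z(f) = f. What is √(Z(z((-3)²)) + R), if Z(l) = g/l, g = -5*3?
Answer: I*√591/3 ≈ 8.1035*I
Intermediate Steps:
R = -64 (R = -137 + 73 = -64)
g = -15
Z(l) = -15/l
√(Z(z((-3)²)) + R) = √(-15/((-3)²) - 64) = √(-15/9 - 64) = √(-15*⅑ - 64) = √(-5/3 - 64) = √(-197/3) = I*√591/3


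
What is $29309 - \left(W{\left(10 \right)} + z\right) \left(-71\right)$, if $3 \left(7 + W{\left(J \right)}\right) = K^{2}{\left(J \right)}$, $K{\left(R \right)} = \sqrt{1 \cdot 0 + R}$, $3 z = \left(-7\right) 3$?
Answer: $\frac{85655}{3} \approx 28552.0$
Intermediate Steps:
$z = -7$ ($z = \frac{\left(-7\right) 3}{3} = \frac{1}{3} \left(-21\right) = -7$)
$K{\left(R \right)} = \sqrt{R}$ ($K{\left(R \right)} = \sqrt{0 + R} = \sqrt{R}$)
$W{\left(J \right)} = -7 + \frac{J}{3}$ ($W{\left(J \right)} = -7 + \frac{\left(\sqrt{J}\right)^{2}}{3} = -7 + \frac{J}{3}$)
$29309 - \left(W{\left(10 \right)} + z\right) \left(-71\right) = 29309 - \left(\left(-7 + \frac{1}{3} \cdot 10\right) - 7\right) \left(-71\right) = 29309 - \left(\left(-7 + \frac{10}{3}\right) - 7\right) \left(-71\right) = 29309 - \left(- \frac{11}{3} - 7\right) \left(-71\right) = 29309 - \left(- \frac{32}{3}\right) \left(-71\right) = 29309 - \frac{2272}{3} = \frac{85655}{3}$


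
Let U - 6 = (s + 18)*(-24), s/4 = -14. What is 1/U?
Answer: 1/918 ≈ 0.0010893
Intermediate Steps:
s = -56 (s = 4*(-14) = -56)
U = 918 (U = 6 + (-56 + 18)*(-24) = 6 - 38*(-24) = 6 + 912 = 918)
1/U = 1/918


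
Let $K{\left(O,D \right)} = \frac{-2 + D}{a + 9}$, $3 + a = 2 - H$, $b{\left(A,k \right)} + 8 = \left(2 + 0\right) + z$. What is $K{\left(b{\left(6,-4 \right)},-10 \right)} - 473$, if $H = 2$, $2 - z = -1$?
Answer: $-475$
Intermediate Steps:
$z = 3$ ($z = 2 - -1 = 2 + 1 = 3$)
$b{\left(A,k \right)} = -3$ ($b{\left(A,k \right)} = -8 + \left(\left(2 + 0\right) + 3\right) = -8 + \left(2 + 3\right) = -8 + 5 = -3$)
$a = -3$ ($a = -3 + \left(2 - 2\right) = -3 + 0 = -3$)
$K{\left(O,D \right)} = - \frac{1}{3} + \frac{D}{6}$ ($K{\left(O,D \right)} = \frac{-2 + D}{-3 + 9} = \frac{-2 + D}{6} = \left(-2 + D\right) \frac{1}{6} = - \frac{1}{3} + \frac{D}{6}$)
$K{\left(b{\left(6,-4 \right)},-10 \right)} - 473 = \left(- \frac{1}{3} + \frac{1}{6} \left(-10\right)\right) - 473 = \left(- \frac{1}{3} - \frac{5}{3}\right) - 473 = -2 - 473 = -475$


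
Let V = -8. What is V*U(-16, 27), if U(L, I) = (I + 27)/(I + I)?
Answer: -8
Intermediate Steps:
U(L, I) = (27 + I)/(2*I) (U(L, I) = (27 + I)/((2*I)) = (27 + I)*(1/(2*I)) = (27 + I)/(2*I))
V*U(-16, 27) = -4*(27 + 27)/27 = -4*54/27 = -8*1 = -8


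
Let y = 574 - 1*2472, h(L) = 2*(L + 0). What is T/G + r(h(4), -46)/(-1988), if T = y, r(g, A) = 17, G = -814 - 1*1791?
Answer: 3728939/5178740 ≈ 0.72005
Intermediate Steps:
h(L) = 2*L
y = -1898 (y = 574 - 2472 = -1898)
G = -2605 (G = -814 - 1791 = -2605)
T = -1898
T/G + r(h(4), -46)/(-1988) = -1898/(-2605) + 17/(-1988) = -1898*(-1/2605) + 17*(-1/1988) = 1898/2605 - 17/1988 = 3728939/5178740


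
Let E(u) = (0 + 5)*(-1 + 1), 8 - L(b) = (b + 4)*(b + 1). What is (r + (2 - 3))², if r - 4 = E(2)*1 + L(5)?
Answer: 1849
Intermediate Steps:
L(b) = 8 - (1 + b)*(4 + b) (L(b) = 8 - (b + 4)*(b + 1) = 8 - (4 + b)*(1 + b) = 8 - (1 + b)*(4 + b))
E(u) = 0 (E(u) = 5*0 = 0)
r = -42 (r = 4 + (0*1 + (4 - 1*5² - 5*5)) = 4 + (0 + (4 - 1*25 - 25)) = 4 + (0 + (4 - 25 - 25)) = 4 + (0 - 46) = 4 - 46 = -42)
(r + (2 - 3))² = (-42 + (2 - 3))² = (-42 - 1)² = (-43)² = 1849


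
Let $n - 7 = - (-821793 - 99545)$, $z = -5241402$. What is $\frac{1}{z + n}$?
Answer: $- \frac{1}{4320057} \approx -2.3148 \cdot 10^{-7}$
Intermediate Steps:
$n = 921345$ ($n = 7 - \left(-821793 - 99545\right) = 7 - -921338 = 7 + 921338 = 921345$)
$\frac{1}{z + n} = \frac{1}{-5241402 + 921345} = \frac{1}{-4320057} = - \frac{1}{4320057}$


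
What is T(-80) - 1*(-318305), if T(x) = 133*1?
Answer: 318438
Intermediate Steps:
T(x) = 133
T(-80) - 1*(-318305) = 133 - 1*(-318305) = 133 + 318305 = 318438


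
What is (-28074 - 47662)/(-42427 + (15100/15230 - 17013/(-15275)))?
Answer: 880954525100/493482663613 ≈ 1.7852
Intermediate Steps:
(-28074 - 47662)/(-42427 + (15100/15230 - 17013/(-15275))) = -75736/(-42427 + (15100*(1/15230) - 17013*(-1/15275))) = -75736/(-42427 + (1510/1523 + 17013/15275)) = -75736/(-42427 + 48976049/23263825) = -75736/(-986965327226/23263825) = -75736*(-23263825/986965327226) = 880954525100/493482663613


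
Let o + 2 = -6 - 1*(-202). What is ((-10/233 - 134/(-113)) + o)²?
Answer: 26398201374724/693216241 ≈ 38081.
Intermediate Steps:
o = 194 (o = -2 + (-6 - 1*(-202)) = -2 + (-6 + 202) = -2 + 196 = 194)
((-10/233 - 134/(-113)) + o)² = ((-10/233 - 134/(-113)) + 194)² = ((-10*1/233 - 134*(-1/113)) + 194)² = ((-10/233 + 134/113) + 194)² = (30092/26329 + 194)² = (5137918/26329)² = 26398201374724/693216241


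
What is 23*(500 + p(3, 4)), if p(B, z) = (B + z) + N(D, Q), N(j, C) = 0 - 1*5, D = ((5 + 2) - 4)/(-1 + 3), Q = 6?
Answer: 11546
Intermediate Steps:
D = 3/2 (D = (7 - 4)/2 = 3*(1/2) = 3/2 ≈ 1.5000)
N(j, C) = -5 (N(j, C) = 0 - 5 = -5)
p(B, z) = -5 + B + z (p(B, z) = (B + z) - 5 = -5 + B + z)
23*(500 + p(3, 4)) = 23*(500 + (-5 + 3 + 4)) = 23*(500 + 2) = 23*502 = 11546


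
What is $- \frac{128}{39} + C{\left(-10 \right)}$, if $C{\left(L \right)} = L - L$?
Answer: $- \frac{128}{39} \approx -3.2821$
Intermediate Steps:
$C{\left(L \right)} = 0$
$- \frac{128}{39} + C{\left(-10 \right)} = - \frac{128}{39} + 0 = - \frac{128}{39}$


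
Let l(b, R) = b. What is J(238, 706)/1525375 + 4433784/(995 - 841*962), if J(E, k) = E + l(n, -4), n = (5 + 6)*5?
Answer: -2254315503743/410858230875 ≈ -5.4868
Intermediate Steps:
n = 55 (n = 11*5 = 55)
J(E, k) = 55 + E (J(E, k) = E + 55 = 55 + E)
J(238, 706)/1525375 + 4433784/(995 - 841*962) = (55 + 238)/1525375 + 4433784/(995 - 841*962) = 293*(1/1525375) + 4433784/(995 - 809042) = 293/1525375 + 4433784/(-808047) = 293/1525375 + 4433784*(-1/808047) = 293/1525375 - 1477928/269349 = -2254315503743/410858230875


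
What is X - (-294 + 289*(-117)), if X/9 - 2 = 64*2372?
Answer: 1400397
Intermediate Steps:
X = 1366290 (X = 18 + 9*(64*2372) = 18 + 9*151808 = 18 + 1366272 = 1366290)
X - (-294 + 289*(-117)) = 1366290 - (-294 + 289*(-117)) = 1366290 - (-294 - 33813) = 1366290 - 1*(-34107) = 1366290 + 34107 = 1400397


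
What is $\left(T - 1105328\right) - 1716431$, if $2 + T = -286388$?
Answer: $-3108149$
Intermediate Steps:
$T = -286390$ ($T = -2 - 286388 = -286390$)
$\left(T - 1105328\right) - 1716431 = \left(-286390 - 1105328\right) - 1716431 = -1391718 - 1716431 = -3108149$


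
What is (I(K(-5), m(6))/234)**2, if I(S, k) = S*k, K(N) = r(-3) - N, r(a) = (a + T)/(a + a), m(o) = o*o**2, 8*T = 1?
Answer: 69169/2704 ≈ 25.580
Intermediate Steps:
T = 1/8 (T = (1/8)*1 = 1/8 ≈ 0.12500)
m(o) = o**3
r(a) = (1/8 + a)/(2*a) (r(a) = (a + 1/8)/(a + a) = (1/8 + a)/((2*a)) = (1/8 + a)*(1/(2*a)) = (1/8 + a)/(2*a))
K(N) = 23/48 - N (K(N) = (1/16)*(1 + 8*(-3))/(-3) - N = (1/16)*(-1/3)*(1 - 24) - N = (1/16)*(-1/3)*(-23) - N = 23/48 - N)
(I(K(-5), m(6))/234)**2 = (((23/48 - 1*(-5))*6**3)/234)**2 = (((23/48 + 5)*216)*(1/234))**2 = (((263/48)*216)*(1/234))**2 = ((2367/2)*(1/234))**2 = (263/52)**2 = 69169/2704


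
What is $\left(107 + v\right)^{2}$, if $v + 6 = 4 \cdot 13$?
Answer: $23409$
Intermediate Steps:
$v = 46$ ($v = -6 + 4 \cdot 13 = -6 + 52 = 46$)
$\left(107 + v\right)^{2} = \left(107 + 46\right)^{2} = 153^{2} = 23409$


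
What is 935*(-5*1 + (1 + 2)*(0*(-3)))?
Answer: -4675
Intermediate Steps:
935*(-5*1 + (1 + 2)*(0*(-3))) = 935*(-5 + 3*0) = 935*(-5 + 0) = 935*(-5) = -4675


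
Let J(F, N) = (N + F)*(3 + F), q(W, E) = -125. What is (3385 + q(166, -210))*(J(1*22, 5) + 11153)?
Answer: 38559280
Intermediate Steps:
J(F, N) = (3 + F)*(F + N) (J(F, N) = (F + N)*(3 + F) = (3 + F)*(F + N))
(3385 + q(166, -210))*(J(1*22, 5) + 11153) = (3385 - 125)*(((1*22)**2 + 3*(1*22) + 3*5 + (1*22)*5) + 11153) = 3260*((22**2 + 3*22 + 15 + 22*5) + 11153) = 3260*((484 + 66 + 15 + 110) + 11153) = 3260*(675 + 11153) = 3260*11828 = 38559280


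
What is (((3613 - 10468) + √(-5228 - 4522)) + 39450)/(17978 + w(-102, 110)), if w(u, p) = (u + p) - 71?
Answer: 6519/3583 + I*√390/3583 ≈ 1.8194 + 0.0055117*I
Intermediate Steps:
w(u, p) = -71 + p + u (w(u, p) = (p + u) - 71 = -71 + p + u)
(((3613 - 10468) + √(-5228 - 4522)) + 39450)/(17978 + w(-102, 110)) = (((3613 - 10468) + √(-5228 - 4522)) + 39450)/(17978 + (-71 + 110 - 102)) = ((-6855 + √(-9750)) + 39450)/(17978 - 63) = ((-6855 + 5*I*√390) + 39450)/17915 = (32595 + 5*I*√390)*(1/17915) = 6519/3583 + I*√390/3583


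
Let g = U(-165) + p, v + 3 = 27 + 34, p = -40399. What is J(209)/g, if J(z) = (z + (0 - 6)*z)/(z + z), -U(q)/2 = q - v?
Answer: 5/79906 ≈ 6.2573e-5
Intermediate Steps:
v = 58 (v = -3 + (27 + 34) = -3 + 61 = 58)
U(q) = 116 - 2*q (U(q) = -2*(q - 1*58) = -2*(q - 58) = -2*(-58 + q) = 116 - 2*q)
J(z) = -5/2 (J(z) = (z - 6*z)/((2*z)) = (-5*z)*(1/(2*z)) = -5/2)
g = -39953 (g = (116 - 2*(-165)) - 40399 = (116 + 330) - 40399 = 446 - 40399 = -39953)
J(209)/g = -5/2/(-39953) = -5/2*(-1/39953) = 5/79906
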